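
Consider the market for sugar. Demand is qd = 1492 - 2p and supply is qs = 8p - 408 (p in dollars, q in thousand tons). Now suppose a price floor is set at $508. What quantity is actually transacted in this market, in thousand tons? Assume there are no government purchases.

Setting quantity demanded equal to quantity supplied, 1492 - 2p = 8p - 408, gives p* = 190 and q* = 1112.
The floor of 508 is above the equilibrium price 190, so it binds.
At p = 508: qd = 1492 - 2·508 = 476 and qs = 8·508 - 408 = 3656.
The quantity actually transacted is the short side, demand: 476.

476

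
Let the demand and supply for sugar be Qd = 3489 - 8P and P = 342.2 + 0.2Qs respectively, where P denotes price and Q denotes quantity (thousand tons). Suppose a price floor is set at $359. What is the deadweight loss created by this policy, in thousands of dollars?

Rearranging supply gives Qs = 5P - 1711. Equilibrium: 3489 - 8P = 5P - 1711, so 5200 = 13P and P* = 400, Q* = 289.
The floor of 359 is below the equilibrium price 400, so it is not binding; the market clears at P* = 400, Q* = 289.
Since the control does not bind, no trades are prevented and deadweight loss is zero.

0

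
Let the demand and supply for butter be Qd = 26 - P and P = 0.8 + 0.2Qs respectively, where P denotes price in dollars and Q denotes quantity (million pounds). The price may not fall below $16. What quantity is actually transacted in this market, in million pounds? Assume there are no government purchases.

10

Rearranging supply gives Qs = 5P - 4. Without the control the market clears where 26 - P = 5P - 4, i.e. P* = 5 and Q* = 21.
Since 16 > 5, the floor is binding.
At P = 16: Qd = 26 - 16 = 10 and Qs = 5·16 - 4 = 76.
The quantity actually transacted is the short side, demand: 10.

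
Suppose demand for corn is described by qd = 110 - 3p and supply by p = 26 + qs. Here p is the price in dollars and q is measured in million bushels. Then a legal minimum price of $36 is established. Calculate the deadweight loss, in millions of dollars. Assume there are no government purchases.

Rearranging supply gives qs = p - 26. Without the control the market clears where 110 - 3p = p - 26, i.e. p* = 34 and q* = 8.
Since 36 > 34, the floor is binding.
At p = 36: qd = 110 - 3·36 = 2 and qs = 36 - 26 = 10.
Quantity traded falls to 2. At q = 2 the demand price is (110 - 2)/3 = 36 and the supply price is 26 + 2 = 28.
Deadweight loss = ½ · (36 - 28) · (8 - 2) = ½ · 8 · 6 = 24.

24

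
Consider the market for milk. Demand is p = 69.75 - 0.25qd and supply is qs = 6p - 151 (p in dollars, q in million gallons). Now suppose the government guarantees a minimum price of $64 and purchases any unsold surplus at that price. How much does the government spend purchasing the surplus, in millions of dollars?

13440

Rearranging demand gives qd = 279 - 4p. In a free market, 279 - 4p = 6p - 151 gives the equilibrium p* = 43, q* = 107.
The floor of 64 is above the equilibrium price 43, so it binds.
At p = 64: qd = 279 - 4·64 = 23 and qs = 6·64 - 151 = 233.
Surplus = qs - qd = 210.
Government expenditure = surplus × support price = 210 × 64 = 13440.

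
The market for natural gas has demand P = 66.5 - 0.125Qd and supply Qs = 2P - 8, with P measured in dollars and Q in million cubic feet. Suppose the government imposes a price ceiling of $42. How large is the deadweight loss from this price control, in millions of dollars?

Rearranging demand gives Qd = 532 - 8P. Equilibrium: 532 - 8P = 2P - 8, so 540 = 10P and P* = 54, Q* = 100.
The ceiling of 42 is below the equilibrium price 54, so it binds.
At P = 42: Qd = 532 - 8·42 = 196 and Qs = 2·42 - 8 = 76.
Quantity traded falls to 76. At Q = 76 the demand price is (532 - 76)/8 = 57 and the supply price is (8 + 76)/2 = 42.
Deadweight loss = ½ · (57 - 42) · (100 - 76) = ½ · 15 · 24 = 180.

180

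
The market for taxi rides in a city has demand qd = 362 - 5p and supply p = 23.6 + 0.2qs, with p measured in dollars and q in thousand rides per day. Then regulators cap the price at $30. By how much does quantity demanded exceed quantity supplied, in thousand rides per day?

Rearranging supply gives qs = 5p - 118. In a free market, 362 - 5p = 5p - 118 gives the equilibrium p* = 48, q* = 122.
Because the ceiling (30) lies below the market-clearing price, it is binding.
At p = 30: qd = 362 - 5·30 = 212 and qs = 5·30 - 118 = 32.
Shortage = qd - qs = 212 - 32 = 180.

180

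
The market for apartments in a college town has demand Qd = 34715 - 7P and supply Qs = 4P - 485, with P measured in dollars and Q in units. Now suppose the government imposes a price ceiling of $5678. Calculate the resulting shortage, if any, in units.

0

In a free market, 34715 - 7P = 4P - 485 gives the equilibrium P* = 3200, Q* = 12315.
Since 5678 is above P* = 3200, the ceiling does not bind and the free-market outcome prevails.
Since the control does not bind, there is no shortage.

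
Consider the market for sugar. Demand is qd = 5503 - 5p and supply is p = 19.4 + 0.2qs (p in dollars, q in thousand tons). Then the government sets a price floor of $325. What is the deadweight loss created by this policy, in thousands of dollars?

Rearranging supply gives qs = 5p - 97. Equilibrium: 5503 - 5p = 5p - 97, so 5600 = 10p and p* = 560, q* = 2703.
Since 325 is below p* = 560, the floor does not bind and the free-market outcome prevails.
Since the control does not bind, no trades are prevented and deadweight loss is zero.

0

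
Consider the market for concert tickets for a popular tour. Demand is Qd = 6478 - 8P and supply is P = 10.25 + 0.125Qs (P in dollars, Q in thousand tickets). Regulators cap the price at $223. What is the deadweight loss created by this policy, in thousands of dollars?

Rearranging supply gives Qs = 8P - 82. Equilibrium: 6478 - 8P = 8P - 82, so 6560 = 16P and P* = 410, Q* = 3198.
Because the ceiling (223) lies below the market-clearing price, it is binding.
At P = 223: Qd = 6478 - 8·223 = 4694 and Qs = 8·223 - 82 = 1702.
Quantity traded falls to 1702. At Q = 1702 the demand price is (6478 - 1702)/8 = 597 and the supply price is (82 + 1702)/8 = 223.
Deadweight loss = ½ · (597 - 223) · (3198 - 1702) = ½ · 374 · 1496 = 279752.

279752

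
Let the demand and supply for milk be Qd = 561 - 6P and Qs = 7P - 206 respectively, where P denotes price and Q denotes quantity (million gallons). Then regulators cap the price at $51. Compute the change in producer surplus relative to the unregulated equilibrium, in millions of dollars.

-1432

In a free market, 561 - 6P = 7P - 206 gives the equilibrium P* = 59, Q* = 207.
Since 51 < 59, the ceiling is binding.
At P = 51: Qd = 561 - 6·51 = 255 and Qs = 7·51 - 206 = 151.
Producer surplus without the control is ½ · (59 - 206/7) · 207 = 42849/14.
With the ceiling, producers sell 151 units at 51, so PS = ½ · (51 - 206/7) · 151 = 22801/14.
Change in producer surplus = 22801/14 - 42849/14 = -1432.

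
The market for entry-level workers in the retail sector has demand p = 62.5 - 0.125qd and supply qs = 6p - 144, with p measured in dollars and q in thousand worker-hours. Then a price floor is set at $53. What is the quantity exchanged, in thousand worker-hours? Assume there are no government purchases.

Rearranging demand gives qd = 500 - 8p. Without the control the market clears where 500 - 8p = 6p - 144, i.e. p* = 46 and q* = 132.
Since 53 > 46, the floor is binding.
At p = 53: qd = 500 - 8·53 = 76 and qs = 6·53 - 144 = 174.
The quantity actually transacted is the short side, demand: 76.

76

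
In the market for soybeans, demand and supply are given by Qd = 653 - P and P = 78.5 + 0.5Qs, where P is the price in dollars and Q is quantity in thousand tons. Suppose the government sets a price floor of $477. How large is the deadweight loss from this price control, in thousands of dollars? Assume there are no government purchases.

32136.75

Rearranging supply gives Qs = 2P - 157. In a free market, 653 - P = 2P - 157 gives the equilibrium P* = 270, Q* = 383.
The floor of 477 is above the equilibrium price 270, so it binds.
At P = 477: Qd = 653 - 477 = 176 and Qs = 2·477 - 157 = 797.
Quantity traded falls to 176. At Q = 176 the demand price is 653 - 176 = 477 and the supply price is (157 + 176)/2 = 166.5.
Deadweight loss = ½ · (477 - 166.5) · (383 - 176) = ½ · 310.5 · 207 = 32136.75.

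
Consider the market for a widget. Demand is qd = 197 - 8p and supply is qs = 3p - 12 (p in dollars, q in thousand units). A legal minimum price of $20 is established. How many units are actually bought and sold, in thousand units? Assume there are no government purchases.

37

Without the control the market clears where 197 - 8p = 3p - 12, i.e. p* = 19 and q* = 45.
Because the floor (20) lies above the market-clearing price, it is binding.
At p = 20: qd = 197 - 8·20 = 37 and qs = 3·20 - 12 = 48.
The quantity actually transacted is the short side, demand: 37.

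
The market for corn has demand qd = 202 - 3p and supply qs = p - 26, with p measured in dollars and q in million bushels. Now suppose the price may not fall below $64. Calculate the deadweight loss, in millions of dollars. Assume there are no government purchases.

In a free market, 202 - 3p = p - 26 gives the equilibrium p* = 57, q* = 31.
Since 64 > 57, the floor is binding.
At p = 64: qd = 202 - 3·64 = 10 and qs = 64 - 26 = 38.
Quantity traded falls to 10. At q = 10 the demand price is (202 - 10)/3 = 64 and the supply price is 26 + 10 = 36.
Deadweight loss = ½ · (64 - 36) · (31 - 10) = ½ · 28 · 21 = 294.

294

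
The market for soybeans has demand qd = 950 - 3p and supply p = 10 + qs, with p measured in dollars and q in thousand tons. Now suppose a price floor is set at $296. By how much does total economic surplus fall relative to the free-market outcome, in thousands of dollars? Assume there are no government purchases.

18816

Rearranging supply gives qs = p - 10. In a free market, 950 - 3p = p - 10 gives the equilibrium p* = 240, q* = 230.
Since 296 > 240, the floor is binding.
At p = 296: qd = 950 - 3·296 = 62 and qs = 296 - 10 = 286.
Quantity traded falls to 62. At q = 62 the demand price is (950 - 62)/3 = 296 and the supply price is 10 + 62 = 72.
Deadweight loss = ½ · (296 - 72) · (230 - 62) = ½ · 224 · 168 = 18816.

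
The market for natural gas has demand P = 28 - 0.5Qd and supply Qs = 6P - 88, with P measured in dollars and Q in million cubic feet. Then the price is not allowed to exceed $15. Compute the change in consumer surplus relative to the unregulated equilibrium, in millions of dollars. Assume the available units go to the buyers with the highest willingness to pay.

Rearranging demand gives Qd = 56 - 2P. Equilibrium: 56 - 2P = 6P - 88, so 144 = 8P and P* = 18, Q* = 20.
Since 15 < 18, the ceiling is binding.
At P = 15: Qd = 56 - 2·15 = 26 and Qs = 6·15 - 88 = 2.
Consumer surplus without the control is ½ · (28 - 18) · 20 = 100.
With the ceiling, 2 units are sold at 15 (assume they go to the highest-value buyers). The demand price at Q = 2 is 27, so CS = ½ · [(28 - 15) + (27 - 15)] · 2 = 25.
Change in consumer surplus = 25 - 100 = -75.

-75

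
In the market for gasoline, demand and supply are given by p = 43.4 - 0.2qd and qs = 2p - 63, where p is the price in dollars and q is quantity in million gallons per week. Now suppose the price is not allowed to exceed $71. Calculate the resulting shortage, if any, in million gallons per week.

Rearranging demand gives qd = 217 - 5p. Setting quantity demanded equal to quantity supplied, 217 - 5p = 2p - 63, gives p* = 40 and q* = 17.
Since 71 is above p* = 40, the ceiling does not bind and the free-market outcome prevails.
Since the control does not bind, there is no shortage.

0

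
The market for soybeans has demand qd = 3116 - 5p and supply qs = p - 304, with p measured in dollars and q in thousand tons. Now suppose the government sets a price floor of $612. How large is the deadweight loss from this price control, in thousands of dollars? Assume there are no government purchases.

Setting quantity demanded equal to quantity supplied, 3116 - 5p = p - 304, gives p* = 570 and q* = 266.
The floor of 612 is above the equilibrium price 570, so it binds.
At p = 612: qd = 3116 - 5·612 = 56 and qs = 612 - 304 = 308.
Quantity traded falls to 56. At q = 56 the demand price is (3116 - 56)/5 = 612 and the supply price is 304 + 56 = 360.
Deadweight loss = ½ · (612 - 360) · (266 - 56) = ½ · 252 · 210 = 26460.

26460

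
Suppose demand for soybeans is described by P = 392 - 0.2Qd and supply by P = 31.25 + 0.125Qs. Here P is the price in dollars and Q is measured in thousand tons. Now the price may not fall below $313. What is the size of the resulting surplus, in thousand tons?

Rearranging demand gives Qd = 1960 - 5P; rearranging supply gives Qs = 8P - 250. Without the control the market clears where 1960 - 5P = 8P - 250, i.e. P* = 170 and Q* = 1110.
Since 313 > 170, the floor is binding.
At P = 313: Qd = 1960 - 5·313 = 395 and Qs = 8·313 - 250 = 2254.
Surplus = Qs - Qd = 2254 - 395 = 1859.

1859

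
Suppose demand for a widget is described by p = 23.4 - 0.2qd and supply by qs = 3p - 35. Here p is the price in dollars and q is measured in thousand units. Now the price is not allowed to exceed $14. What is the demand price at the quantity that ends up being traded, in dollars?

22

Rearranging demand gives qd = 117 - 5p. Equilibrium: 117 - 5p = 3p - 35, so 152 = 8p and p* = 19, q* = 22.
Because the ceiling (14) lies below the market-clearing price, it is binding.
At p = 14: qd = 117 - 5·14 = 47 and qs = 3·14 - 35 = 7.
Only 7 units reach the market. On the demand curve, the marginal buyer's willingness to pay at q = 7 is (117 - 7)/5 = 22.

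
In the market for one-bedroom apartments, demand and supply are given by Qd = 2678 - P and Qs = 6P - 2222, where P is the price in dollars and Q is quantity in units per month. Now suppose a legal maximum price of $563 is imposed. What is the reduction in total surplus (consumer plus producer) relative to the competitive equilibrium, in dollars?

Without the control the market clears where 2678 - P = 6P - 2222, i.e. P* = 700 and Q* = 1978.
The ceiling of 563 is below the equilibrium price 700, so it binds.
At P = 563: Qd = 2678 - 563 = 2115 and Qs = 6·563 - 2222 = 1156.
Quantity traded falls to 1156. At Q = 1156 the demand price is 2678 - 1156 = 1522 and the supply price is (2222 + 1156)/6 = 563.
Deadweight loss = ½ · (1522 - 563) · (1978 - 1156) = ½ · 959 · 822 = 394149.

394149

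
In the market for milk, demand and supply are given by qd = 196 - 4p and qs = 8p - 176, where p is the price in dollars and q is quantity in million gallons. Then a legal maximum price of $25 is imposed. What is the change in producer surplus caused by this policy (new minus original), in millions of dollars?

Without the control the market clears where 196 - 4p = 8p - 176, i.e. p* = 31 and q* = 72.
Since 25 < 31, the ceiling is binding.
At p = 25: qd = 196 - 4·25 = 96 and qs = 8·25 - 176 = 24.
Producer surplus without the control is ½ · (31 - 22) · 72 = 324.
With the ceiling, producers sell 24 units at 25, so PS = ½ · (25 - 22) · 24 = 36.
Change in producer surplus = 36 - 324 = -288.

-288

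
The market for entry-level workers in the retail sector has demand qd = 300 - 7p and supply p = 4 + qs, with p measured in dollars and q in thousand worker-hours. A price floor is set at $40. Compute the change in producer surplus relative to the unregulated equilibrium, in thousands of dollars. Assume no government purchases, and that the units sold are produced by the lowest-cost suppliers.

-58

Rearranging supply gives qs = p - 4. Setting quantity demanded equal to quantity supplied, 300 - 7p = p - 4, gives p* = 38 and q* = 34.
Since 40 > 38, the floor is binding.
At p = 40: qd = 300 - 7·40 = 20 and qs = 40 - 4 = 36.
Producer surplus without the control is ½ · (38 - 4) · 34 = 578.
With the floor, 20 units are sold at 40. The supply price at q = 20 is 24, so PS = ½ · [(40 - 4) + (40 - 24)] · 20 = 520.
Change in producer surplus = 520 - 578 = -58.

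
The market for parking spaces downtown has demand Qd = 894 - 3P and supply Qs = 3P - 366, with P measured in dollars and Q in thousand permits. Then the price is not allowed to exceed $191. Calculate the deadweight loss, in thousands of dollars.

1083

Equilibrium: 894 - 3P = 3P - 366, so 1260 = 6P and P* = 210, Q* = 264.
Because the ceiling (191) lies below the market-clearing price, it is binding.
At P = 191: Qd = 894 - 3·191 = 321 and Qs = 3·191 - 366 = 207.
Quantity traded falls to 207. At Q = 207 the demand price is (894 - 207)/3 = 229 and the supply price is (366 + 207)/3 = 191.
Deadweight loss = ½ · (229 - 191) · (264 - 207) = ½ · 38 · 57 = 1083.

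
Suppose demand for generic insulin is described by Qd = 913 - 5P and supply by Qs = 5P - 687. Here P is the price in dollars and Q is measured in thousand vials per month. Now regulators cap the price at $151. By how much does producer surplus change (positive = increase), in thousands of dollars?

-814.5

Without the control the market clears where 913 - 5P = 5P - 687, i.e. P* = 160 and Q* = 113.
The ceiling of 151 is below the equilibrium price 160, so it binds.
At P = 151: Qd = 913 - 5·151 = 158 and Qs = 5·151 - 687 = 68.
Producer surplus without the control is ½ · (160 - 137.4) · 113 = 1276.9.
With the ceiling, producers sell 68 units at 151, so PS = ½ · (151 - 137.4) · 68 = 462.4.
Change in producer surplus = 462.4 - 1276.9 = -814.5.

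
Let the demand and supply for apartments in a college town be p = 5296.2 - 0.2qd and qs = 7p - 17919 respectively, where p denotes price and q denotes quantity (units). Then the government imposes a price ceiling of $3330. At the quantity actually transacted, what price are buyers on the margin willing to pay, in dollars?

4218

Rearranging demand gives qd = 26481 - 5p. Without the control the market clears where 26481 - 5p = 7p - 17919, i.e. p* = 3700 and q* = 7981.
Since 3330 < 3700, the ceiling is binding.
At p = 3330: qd = 26481 - 5·3330 = 9831 and qs = 7·3330 - 17919 = 5391.
Only 5391 units reach the market. On the demand curve, the marginal buyer's willingness to pay at q = 5391 is (26481 - 5391)/5 = 4218.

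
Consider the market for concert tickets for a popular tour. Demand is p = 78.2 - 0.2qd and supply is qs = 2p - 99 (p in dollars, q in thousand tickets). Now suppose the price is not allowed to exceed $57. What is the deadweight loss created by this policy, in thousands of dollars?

236.6

Rearranging demand gives qd = 391 - 5p. In a free market, 391 - 5p = 2p - 99 gives the equilibrium p* = 70, q* = 41.
Since 57 < 70, the ceiling is binding.
At p = 57: qd = 391 - 5·57 = 106 and qs = 2·57 - 99 = 15.
Quantity traded falls to 15. At q = 15 the demand price is (391 - 15)/5 = 75.2 and the supply price is (99 + 15)/2 = 57.
Deadweight loss = ½ · (75.2 - 57) · (41 - 15) = ½ · 18.2 · 26 = 236.6.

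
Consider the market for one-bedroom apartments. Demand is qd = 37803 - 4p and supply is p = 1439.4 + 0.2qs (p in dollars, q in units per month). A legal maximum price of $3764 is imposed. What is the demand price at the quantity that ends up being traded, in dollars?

6545

Rearranging supply gives qs = 5p - 7197. Setting quantity demanded equal to quantity supplied, 37803 - 4p = 5p - 7197, gives p* = 5000 and q* = 17803.
Because the ceiling (3764) lies below the market-clearing price, it is binding.
At p = 3764: qd = 37803 - 4·3764 = 22747 and qs = 5·3764 - 7197 = 11623.
Only 11623 units reach the market. On the demand curve, the marginal buyer's willingness to pay at q = 11623 is (37803 - 11623)/4 = 6545.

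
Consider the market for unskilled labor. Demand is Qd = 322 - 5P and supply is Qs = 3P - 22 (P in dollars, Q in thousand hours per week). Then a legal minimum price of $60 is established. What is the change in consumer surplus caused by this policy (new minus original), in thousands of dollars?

-1096.5

Without the control the market clears where 322 - 5P = 3P - 22, i.e. P* = 43 and Q* = 107.
Since 60 > 43, the floor is binding.
At P = 60: Qd = 322 - 5·60 = 22 and Qs = 3·60 - 22 = 158.
Consumer surplus without the control is ½ · (64.4 - 43) · 107 = 1144.9.
With the floor, consumers buy 22 units at 60, so CS = ½ · (64.4 - 60) · 22 = 48.4.
Change in consumer surplus = 48.4 - 1144.9 = -1096.5.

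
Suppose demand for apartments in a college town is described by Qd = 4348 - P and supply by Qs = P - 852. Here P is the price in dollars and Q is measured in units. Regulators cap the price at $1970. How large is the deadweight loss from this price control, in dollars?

Setting quantity demanded equal to quantity supplied, 4348 - P = P - 852, gives P* = 2600 and Q* = 1748.
Because the ceiling (1970) lies below the market-clearing price, it is binding.
At P = 1970: Qd = 4348 - 1970 = 2378 and Qs = 1970 - 852 = 1118.
Quantity traded falls to 1118. At Q = 1118 the demand price is 4348 - 1118 = 3230 and the supply price is 852 + 1118 = 1970.
Deadweight loss = ½ · (3230 - 1970) · (1748 - 1118) = ½ · 1260 · 630 = 396900.

396900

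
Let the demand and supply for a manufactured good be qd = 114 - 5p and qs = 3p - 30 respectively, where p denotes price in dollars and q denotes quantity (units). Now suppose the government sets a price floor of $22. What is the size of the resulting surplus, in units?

Without the control the market clears where 114 - 5p = 3p - 30, i.e. p* = 18 and q* = 24.
Since 22 > 18, the floor is binding.
At p = 22: qd = 114 - 5·22 = 4 and qs = 3·22 - 30 = 36.
Surplus = qs - qd = 36 - 4 = 32.

32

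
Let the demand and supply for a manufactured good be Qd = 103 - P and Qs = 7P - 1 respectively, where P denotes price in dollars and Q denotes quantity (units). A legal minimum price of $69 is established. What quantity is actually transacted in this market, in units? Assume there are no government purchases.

34

Equilibrium: 103 - P = 7P - 1, so 104 = 8P and P* = 13, Q* = 90.
Since 69 > 13, the floor is binding.
At P = 69: Qd = 103 - 69 = 34 and Qs = 7·69 - 1 = 482.
The quantity actually transacted is the short side, demand: 34.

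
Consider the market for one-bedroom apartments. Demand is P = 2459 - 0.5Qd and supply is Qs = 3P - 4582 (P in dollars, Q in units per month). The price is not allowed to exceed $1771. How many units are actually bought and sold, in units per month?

Rearranging demand gives Qd = 4918 - 2P. Equilibrium: 4918 - 2P = 3P - 4582, so 9500 = 5P and P* = 1900, Q* = 1118.
The ceiling of 1771 is below the equilibrium price 1900, so it binds.
At P = 1771: Qd = 4918 - 2·1771 = 1376 and Qs = 3·1771 - 4582 = 731.
The quantity actually transacted is the short side, supply: 731.

731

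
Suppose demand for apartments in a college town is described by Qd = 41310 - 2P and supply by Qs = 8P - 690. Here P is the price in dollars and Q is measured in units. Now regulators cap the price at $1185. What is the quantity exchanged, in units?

Equilibrium: 41310 - 2P = 8P - 690, so 42000 = 10P and P* = 4200, Q* = 32910.
Because the ceiling (1185) lies below the market-clearing price, it is binding.
At P = 1185: Qd = 41310 - 2·1185 = 38940 and Qs = 8·1185 - 690 = 8790.
The quantity actually transacted is the short side, supply: 8790.

8790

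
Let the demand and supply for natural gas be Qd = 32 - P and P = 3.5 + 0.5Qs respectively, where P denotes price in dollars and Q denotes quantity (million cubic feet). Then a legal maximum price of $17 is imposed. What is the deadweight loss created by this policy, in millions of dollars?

0

Rearranging supply gives Qs = 2P - 7. Setting quantity demanded equal to quantity supplied, 32 - P = 2P - 7, gives P* = 13 and Q* = 19.
The ceiling of 17 is above the equilibrium price 13, so it is not binding; the market clears at P* = 13, Q* = 19.
Since the control does not bind, no trades are prevented and deadweight loss is zero.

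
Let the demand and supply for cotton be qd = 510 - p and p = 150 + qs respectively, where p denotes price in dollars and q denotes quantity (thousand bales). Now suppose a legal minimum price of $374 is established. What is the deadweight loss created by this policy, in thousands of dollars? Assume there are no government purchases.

1936

Rearranging supply gives qs = p - 150. Without the control the market clears where 510 - p = p - 150, i.e. p* = 330 and q* = 180.
Because the floor (374) lies above the market-clearing price, it is binding.
At p = 374: qd = 510 - 374 = 136 and qs = 374 - 150 = 224.
Quantity traded falls to 136. At q = 136 the demand price is 510 - 136 = 374 and the supply price is 150 + 136 = 286.
Deadweight loss = ½ · (374 - 286) · (180 - 136) = ½ · 88 · 44 = 1936.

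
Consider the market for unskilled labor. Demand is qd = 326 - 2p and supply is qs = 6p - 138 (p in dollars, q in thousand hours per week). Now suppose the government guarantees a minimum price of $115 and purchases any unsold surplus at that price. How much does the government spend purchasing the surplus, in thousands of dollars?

52440

In a free market, 326 - 2p = 6p - 138 gives the equilibrium p* = 58, q* = 210.
The floor of 115 is above the equilibrium price 58, so it binds.
At p = 115: qd = 326 - 2·115 = 96 and qs = 6·115 - 138 = 552.
Surplus = qs - qd = 456.
Government expenditure = surplus × support price = 456 × 115 = 52440.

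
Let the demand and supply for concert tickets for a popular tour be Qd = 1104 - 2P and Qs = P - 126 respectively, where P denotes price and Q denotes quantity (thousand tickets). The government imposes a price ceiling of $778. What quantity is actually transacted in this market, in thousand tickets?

284

Without the control the market clears where 1104 - 2P = P - 126, i.e. P* = 410 and Q* = 284.
Since 778 is above P* = 410, the ceiling does not bind and the free-market outcome prevails.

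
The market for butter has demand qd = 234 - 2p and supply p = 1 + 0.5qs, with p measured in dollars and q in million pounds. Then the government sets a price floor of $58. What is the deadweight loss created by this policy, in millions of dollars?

0

Rearranging supply gives qs = 2p - 2. Without the control the market clears where 234 - 2p = 2p - 2, i.e. p* = 59 and q* = 116.
The floor of 58 is below the equilibrium price 59, so it is not binding; the market clears at p* = 59, q* = 116.
Since the control does not bind, no trades are prevented and deadweight loss is zero.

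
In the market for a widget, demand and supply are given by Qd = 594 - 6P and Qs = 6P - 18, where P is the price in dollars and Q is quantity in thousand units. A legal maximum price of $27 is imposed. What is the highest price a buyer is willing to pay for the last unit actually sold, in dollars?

In a free market, 594 - 6P = 6P - 18 gives the equilibrium P* = 51, Q* = 288.
Because the ceiling (27) lies below the market-clearing price, it is binding.
At P = 27: Qd = 594 - 6·27 = 432 and Qs = 6·27 - 18 = 144.
Only 144 units reach the market. On the demand curve, the marginal buyer's willingness to pay at Q = 144 is (594 - 144)/6 = 75.

75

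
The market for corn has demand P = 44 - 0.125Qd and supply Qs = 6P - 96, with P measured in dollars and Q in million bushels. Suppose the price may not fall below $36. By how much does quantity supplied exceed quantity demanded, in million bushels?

Rearranging demand gives Qd = 352 - 8P. Equilibrium: 352 - 8P = 6P - 96, so 448 = 14P and P* = 32, Q* = 96.
Because the floor (36) lies above the market-clearing price, it is binding.
At P = 36: Qd = 352 - 8·36 = 64 and Qs = 6·36 - 96 = 120.
Surplus = Qs - Qd = 120 - 64 = 56.

56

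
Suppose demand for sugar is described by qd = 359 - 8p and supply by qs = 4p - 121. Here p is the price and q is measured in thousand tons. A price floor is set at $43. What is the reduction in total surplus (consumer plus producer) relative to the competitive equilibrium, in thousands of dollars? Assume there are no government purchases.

In a free market, 359 - 8p = 4p - 121 gives the equilibrium p* = 40, q* = 39.
Because the floor (43) lies above the market-clearing price, it is binding.
At p = 43: qd = 359 - 8·43 = 15 and qs = 4·43 - 121 = 51.
Quantity traded falls to 15. At q = 15 the demand price is (359 - 15)/8 = 43 and the supply price is (121 + 15)/4 = 34.
Deadweight loss = ½ · (43 - 34) · (39 - 15) = ½ · 9 · 24 = 108.

108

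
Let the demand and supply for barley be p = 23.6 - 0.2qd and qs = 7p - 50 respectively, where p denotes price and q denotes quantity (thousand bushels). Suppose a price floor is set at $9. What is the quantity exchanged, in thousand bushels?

48

Rearranging demand gives qd = 118 - 5p. In a free market, 118 - 5p = 7p - 50 gives the equilibrium p* = 14, q* = 48.
The floor of 9 is below the equilibrium price 14, so it is not binding; the market clears at p* = 14, q* = 48.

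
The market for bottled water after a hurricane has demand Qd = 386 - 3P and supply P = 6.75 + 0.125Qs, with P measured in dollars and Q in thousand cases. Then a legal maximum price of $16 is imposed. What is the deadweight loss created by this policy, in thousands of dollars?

Rearranging supply gives Qs = 8P - 54. Equilibrium: 386 - 3P = 8P - 54, so 440 = 11P and P* = 40, Q* = 266.
The ceiling of 16 is below the equilibrium price 40, so it binds.
At P = 16: Qd = 386 - 3·16 = 338 and Qs = 8·16 - 54 = 74.
Quantity traded falls to 74. At Q = 74 the demand price is (386 - 74)/3 = 104 and the supply price is (54 + 74)/8 = 16.
Deadweight loss = ½ · (104 - 16) · (266 - 74) = ½ · 88 · 192 = 8448.

8448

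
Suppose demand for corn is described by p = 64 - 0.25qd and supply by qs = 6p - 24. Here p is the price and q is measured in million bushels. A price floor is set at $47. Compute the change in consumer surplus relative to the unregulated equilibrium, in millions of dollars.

Rearranging demand gives qd = 256 - 4p. In a free market, 256 - 4p = 6p - 24 gives the equilibrium p* = 28, q* = 144.
Because the floor (47) lies above the market-clearing price, it is binding.
At p = 47: qd = 256 - 4·47 = 68 and qs = 6·47 - 24 = 258.
Consumer surplus without the control is ½ · (64 - 28) · 144 = 2592.
With the floor, consumers buy 68 units at 47, so CS = ½ · (64 - 47) · 68 = 578.
Change in consumer surplus = 578 - 2592 = -2014.

-2014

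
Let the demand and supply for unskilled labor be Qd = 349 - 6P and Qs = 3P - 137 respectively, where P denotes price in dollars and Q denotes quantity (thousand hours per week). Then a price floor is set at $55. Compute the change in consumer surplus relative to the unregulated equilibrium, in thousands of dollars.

In a free market, 349 - 6P = 3P - 137 gives the equilibrium P* = 54, Q* = 25.
Since 55 > 54, the floor is binding.
At P = 55: Qd = 349 - 6·55 = 19 and Qs = 3·55 - 137 = 28.
Consumer surplus without the control is ½ · (349/6 - 54) · 25 = 625/12.
With the floor, consumers buy 19 units at 55, so CS = ½ · (349/6 - 55) · 19 = 361/12.
Change in consumer surplus = 361/12 - 625/12 = -22.

-22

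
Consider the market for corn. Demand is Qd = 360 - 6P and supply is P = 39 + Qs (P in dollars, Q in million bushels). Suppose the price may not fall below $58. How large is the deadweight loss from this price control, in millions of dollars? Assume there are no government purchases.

21

Rearranging supply gives Qs = P - 39. Equilibrium: 360 - 6P = P - 39, so 399 = 7P and P* = 57, Q* = 18.
Since 58 > 57, the floor is binding.
At P = 58: Qd = 360 - 6·58 = 12 and Qs = 58 - 39 = 19.
Quantity traded falls to 12. At Q = 12 the demand price is (360 - 12)/6 = 58 and the supply price is 39 + 12 = 51.
Deadweight loss = ½ · (58 - 51) · (18 - 12) = ½ · 7 · 6 = 21.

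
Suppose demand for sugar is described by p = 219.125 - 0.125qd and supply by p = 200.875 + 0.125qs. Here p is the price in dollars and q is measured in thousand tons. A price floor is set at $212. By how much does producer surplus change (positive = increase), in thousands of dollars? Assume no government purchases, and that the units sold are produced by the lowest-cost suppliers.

98

Rearranging demand gives qd = 1753 - 8p; rearranging supply gives qs = 8p - 1607. Equilibrium: 1753 - 8p = 8p - 1607, so 3360 = 16p and p* = 210, q* = 73.
The floor of 212 is above the equilibrium price 210, so it binds.
At p = 212: qd = 1753 - 8·212 = 57 and qs = 8·212 - 1607 = 89.
Producer surplus without the control is ½ · (210 - 200.875) · 73 = 333.0625.
With the floor, 57 units are sold at 212. The supply price at q = 57 is 208, so PS = ½ · [(212 - 200.875) + (212 - 208)] · 57 = 431.0625.
Change in producer surplus = 431.0625 - 333.0625 = 98.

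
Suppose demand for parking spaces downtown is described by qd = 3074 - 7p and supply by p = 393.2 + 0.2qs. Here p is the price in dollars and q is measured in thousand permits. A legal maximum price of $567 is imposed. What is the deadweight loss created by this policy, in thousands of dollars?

Rearranging supply gives qs = 5p - 1966. Setting quantity demanded equal to quantity supplied, 3074 - 7p = 5p - 1966, gives p* = 420 and q* = 134.
The ceiling of 567 is above the equilibrium price 420, so it is not binding; the market clears at p* = 420, q* = 134.
Since the control does not bind, no trades are prevented and deadweight loss is zero.

0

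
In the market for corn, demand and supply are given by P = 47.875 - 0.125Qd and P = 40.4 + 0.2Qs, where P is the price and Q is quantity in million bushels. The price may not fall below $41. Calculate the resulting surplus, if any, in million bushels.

Rearranging demand gives Qd = 383 - 8P; rearranging supply gives Qs = 5P - 202. Setting quantity demanded equal to quantity supplied, 383 - 8P = 5P - 202, gives P* = 45 and Q* = 23.
Since 41 is below P* = 45, the floor does not bind and the free-market outcome prevails.
Since the control does not bind, there is no surplus.

0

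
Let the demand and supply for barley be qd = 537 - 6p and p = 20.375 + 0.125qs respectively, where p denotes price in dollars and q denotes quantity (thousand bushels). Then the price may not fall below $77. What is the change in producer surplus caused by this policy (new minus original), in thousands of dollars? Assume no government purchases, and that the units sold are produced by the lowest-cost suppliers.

384.75

Rearranging supply gives qs = 8p - 163. Equilibrium: 537 - 6p = 8p - 163, so 700 = 14p and p* = 50, q* = 237.
Since 77 > 50, the floor is binding.
At p = 77: qd = 537 - 6·77 = 75 and qs = 8·77 - 163 = 453.
Producer surplus without the control is ½ · (50 - 20.375) · 237 = 3510.5625.
With the floor, 75 units are sold at 77. The supply price at q = 75 is 29.75, so PS = ½ · [(77 - 20.375) + (77 - 29.75)] · 75 = 3895.3125.
Change in producer surplus = 3895.3125 - 3510.5625 = 384.75.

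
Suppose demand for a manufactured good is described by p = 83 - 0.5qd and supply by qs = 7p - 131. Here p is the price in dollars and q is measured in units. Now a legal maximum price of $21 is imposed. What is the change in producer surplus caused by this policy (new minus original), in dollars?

Rearranging demand gives qd = 166 - 2p. Equilibrium: 166 - 2p = 7p - 131, so 297 = 9p and p* = 33, q* = 100.
Because the ceiling (21) lies below the market-clearing price, it is binding.
At p = 21: qd = 166 - 2·21 = 124 and qs = 7·21 - 131 = 16.
Producer surplus without the control is ½ · (33 - 131/7) · 100 = 5000/7.
With the ceiling, producers sell 16 units at 21, so PS = ½ · (21 - 131/7) · 16 = 128/7.
Change in producer surplus = 128/7 - 5000/7 = -696.

-696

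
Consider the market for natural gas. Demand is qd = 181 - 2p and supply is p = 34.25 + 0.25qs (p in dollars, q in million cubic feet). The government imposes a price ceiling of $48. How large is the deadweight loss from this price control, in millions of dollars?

150

Rearranging supply gives qs = 4p - 137. Setting quantity demanded equal to quantity supplied, 181 - 2p = 4p - 137, gives p* = 53 and q* = 75.
Because the ceiling (48) lies below the market-clearing price, it is binding.
At p = 48: qd = 181 - 2·48 = 85 and qs = 4·48 - 137 = 55.
Quantity traded falls to 55. At q = 55 the demand price is (181 - 55)/2 = 63 and the supply price is (137 + 55)/4 = 48.
Deadweight loss = ½ · (63 - 48) · (75 - 55) = ½ · 15 · 20 = 150.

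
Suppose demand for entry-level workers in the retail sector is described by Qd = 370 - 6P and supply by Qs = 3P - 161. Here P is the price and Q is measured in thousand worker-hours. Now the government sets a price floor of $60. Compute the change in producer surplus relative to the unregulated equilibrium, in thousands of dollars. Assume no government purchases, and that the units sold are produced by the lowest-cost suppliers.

4

Without the control the market clears where 370 - 6P = 3P - 161, i.e. P* = 59 and Q* = 16.
The floor of 60 is above the equilibrium price 59, so it binds.
At P = 60: Qd = 370 - 6·60 = 10 and Qs = 3·60 - 161 = 19.
Producer surplus without the control is ½ · (59 - 161/3) · 16 = 128/3.
With the floor, 10 units are sold at 60. The supply price at Q = 10 is 57, so PS = ½ · [(60 - 161/3) + (60 - 57)] · 10 = 140/3.
Change in producer surplus = 140/3 - 128/3 = 4.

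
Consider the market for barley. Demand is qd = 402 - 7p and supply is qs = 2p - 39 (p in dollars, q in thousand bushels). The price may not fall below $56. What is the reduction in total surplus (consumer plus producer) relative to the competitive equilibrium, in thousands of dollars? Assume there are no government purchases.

771.75

Without the control the market clears where 402 - 7p = 2p - 39, i.e. p* = 49 and q* = 59.
The floor of 56 is above the equilibrium price 49, so it binds.
At p = 56: qd = 402 - 7·56 = 10 and qs = 2·56 - 39 = 73.
Quantity traded falls to 10. At q = 10 the demand price is (402 - 10)/7 = 56 and the supply price is (39 + 10)/2 = 24.5.
Deadweight loss = ½ · (56 - 24.5) · (59 - 10) = ½ · 31.5 · 49 = 771.75.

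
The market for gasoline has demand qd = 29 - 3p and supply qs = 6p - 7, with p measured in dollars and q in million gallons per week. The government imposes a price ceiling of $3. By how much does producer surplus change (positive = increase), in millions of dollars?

-14

In a free market, 29 - 3p = 6p - 7 gives the equilibrium p* = 4, q* = 17.
Since 3 < 4, the ceiling is binding.
At p = 3: qd = 29 - 3·3 = 20 and qs = 6·3 - 7 = 11.
Producer surplus without the control is ½ · (4 - 7/6) · 17 = 289/12.
With the ceiling, producers sell 11 units at 3, so PS = ½ · (3 - 7/6) · 11 = 121/12.
Change in producer surplus = 121/12 - 289/12 = -14.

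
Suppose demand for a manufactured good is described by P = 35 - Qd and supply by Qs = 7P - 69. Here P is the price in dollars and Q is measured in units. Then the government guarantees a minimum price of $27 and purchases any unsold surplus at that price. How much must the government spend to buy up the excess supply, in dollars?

3024

Rearranging demand gives Qd = 35 - P. Without the control the market clears where 35 - P = 7P - 69, i.e. P* = 13 and Q* = 22.
Because the floor (27) lies above the market-clearing price, it is binding.
At P = 27: Qd = 35 - 27 = 8 and Qs = 7·27 - 69 = 120.
Surplus = Qs - Qd = 112.
Government expenditure = surplus × support price = 112 × 27 = 3024.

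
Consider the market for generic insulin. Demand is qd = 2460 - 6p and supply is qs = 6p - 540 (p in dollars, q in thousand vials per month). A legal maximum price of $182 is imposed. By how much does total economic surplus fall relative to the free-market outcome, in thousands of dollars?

27744

In a free market, 2460 - 6p = 6p - 540 gives the equilibrium p* = 250, q* = 960.
Because the ceiling (182) lies below the market-clearing price, it is binding.
At p = 182: qd = 2460 - 6·182 = 1368 and qs = 6·182 - 540 = 552.
Quantity traded falls to 552. At q = 552 the demand price is (2460 - 552)/6 = 318 and the supply price is (540 + 552)/6 = 182.
Deadweight loss = ½ · (318 - 182) · (960 - 552) = ½ · 136 · 408 = 27744.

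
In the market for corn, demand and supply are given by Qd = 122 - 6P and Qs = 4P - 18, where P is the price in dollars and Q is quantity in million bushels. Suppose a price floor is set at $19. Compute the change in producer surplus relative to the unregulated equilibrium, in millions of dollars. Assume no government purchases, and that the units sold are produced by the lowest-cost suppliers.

-72.5

Equilibrium: 122 - 6P = 4P - 18, so 140 = 10P and P* = 14, Q* = 38.
Because the floor (19) lies above the market-clearing price, it is binding.
At P = 19: Qd = 122 - 6·19 = 8 and Qs = 4·19 - 18 = 58.
Producer surplus without the control is ½ · (14 - 4.5) · 38 = 180.5.
With the floor, 8 units are sold at 19. The supply price at Q = 8 is 6.5, so PS = ½ · [(19 - 4.5) + (19 - 6.5)] · 8 = 108.
Change in producer surplus = 108 - 180.5 = -72.5.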